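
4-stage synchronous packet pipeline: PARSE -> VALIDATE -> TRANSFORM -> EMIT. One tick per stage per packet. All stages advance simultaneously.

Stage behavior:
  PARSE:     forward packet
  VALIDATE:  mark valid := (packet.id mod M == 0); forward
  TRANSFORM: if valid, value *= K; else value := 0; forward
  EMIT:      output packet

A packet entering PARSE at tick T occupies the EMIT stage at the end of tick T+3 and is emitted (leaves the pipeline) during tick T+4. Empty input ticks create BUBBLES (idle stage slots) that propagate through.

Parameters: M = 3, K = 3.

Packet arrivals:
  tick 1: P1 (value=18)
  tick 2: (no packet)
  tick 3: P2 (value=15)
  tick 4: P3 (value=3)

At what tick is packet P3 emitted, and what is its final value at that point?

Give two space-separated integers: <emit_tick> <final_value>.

Answer: 8 9

Derivation:
Tick 1: [PARSE:P1(v=18,ok=F), VALIDATE:-, TRANSFORM:-, EMIT:-] out:-; in:P1
Tick 2: [PARSE:-, VALIDATE:P1(v=18,ok=F), TRANSFORM:-, EMIT:-] out:-; in:-
Tick 3: [PARSE:P2(v=15,ok=F), VALIDATE:-, TRANSFORM:P1(v=0,ok=F), EMIT:-] out:-; in:P2
Tick 4: [PARSE:P3(v=3,ok=F), VALIDATE:P2(v=15,ok=F), TRANSFORM:-, EMIT:P1(v=0,ok=F)] out:-; in:P3
Tick 5: [PARSE:-, VALIDATE:P3(v=3,ok=T), TRANSFORM:P2(v=0,ok=F), EMIT:-] out:P1(v=0); in:-
Tick 6: [PARSE:-, VALIDATE:-, TRANSFORM:P3(v=9,ok=T), EMIT:P2(v=0,ok=F)] out:-; in:-
Tick 7: [PARSE:-, VALIDATE:-, TRANSFORM:-, EMIT:P3(v=9,ok=T)] out:P2(v=0); in:-
Tick 8: [PARSE:-, VALIDATE:-, TRANSFORM:-, EMIT:-] out:P3(v=9); in:-
P3: arrives tick 4, valid=True (id=3, id%3=0), emit tick 8, final value 9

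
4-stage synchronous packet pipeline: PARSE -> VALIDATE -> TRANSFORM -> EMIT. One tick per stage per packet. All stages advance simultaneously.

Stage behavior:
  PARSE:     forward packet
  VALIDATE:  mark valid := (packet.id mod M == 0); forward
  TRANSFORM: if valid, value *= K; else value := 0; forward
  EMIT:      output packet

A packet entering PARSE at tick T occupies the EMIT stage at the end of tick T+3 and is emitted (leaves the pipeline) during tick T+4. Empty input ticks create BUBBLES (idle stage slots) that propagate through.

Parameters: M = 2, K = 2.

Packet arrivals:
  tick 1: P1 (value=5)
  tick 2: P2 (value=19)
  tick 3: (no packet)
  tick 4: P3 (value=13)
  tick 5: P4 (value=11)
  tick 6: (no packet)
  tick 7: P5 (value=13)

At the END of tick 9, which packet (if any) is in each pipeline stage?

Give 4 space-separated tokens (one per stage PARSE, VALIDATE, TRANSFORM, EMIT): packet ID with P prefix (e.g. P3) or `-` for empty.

Answer: - - P5 -

Derivation:
Tick 1: [PARSE:P1(v=5,ok=F), VALIDATE:-, TRANSFORM:-, EMIT:-] out:-; in:P1
Tick 2: [PARSE:P2(v=19,ok=F), VALIDATE:P1(v=5,ok=F), TRANSFORM:-, EMIT:-] out:-; in:P2
Tick 3: [PARSE:-, VALIDATE:P2(v=19,ok=T), TRANSFORM:P1(v=0,ok=F), EMIT:-] out:-; in:-
Tick 4: [PARSE:P3(v=13,ok=F), VALIDATE:-, TRANSFORM:P2(v=38,ok=T), EMIT:P1(v=0,ok=F)] out:-; in:P3
Tick 5: [PARSE:P4(v=11,ok=F), VALIDATE:P3(v=13,ok=F), TRANSFORM:-, EMIT:P2(v=38,ok=T)] out:P1(v=0); in:P4
Tick 6: [PARSE:-, VALIDATE:P4(v=11,ok=T), TRANSFORM:P3(v=0,ok=F), EMIT:-] out:P2(v=38); in:-
Tick 7: [PARSE:P5(v=13,ok=F), VALIDATE:-, TRANSFORM:P4(v=22,ok=T), EMIT:P3(v=0,ok=F)] out:-; in:P5
Tick 8: [PARSE:-, VALIDATE:P5(v=13,ok=F), TRANSFORM:-, EMIT:P4(v=22,ok=T)] out:P3(v=0); in:-
Tick 9: [PARSE:-, VALIDATE:-, TRANSFORM:P5(v=0,ok=F), EMIT:-] out:P4(v=22); in:-
At end of tick 9: ['-', '-', 'P5', '-']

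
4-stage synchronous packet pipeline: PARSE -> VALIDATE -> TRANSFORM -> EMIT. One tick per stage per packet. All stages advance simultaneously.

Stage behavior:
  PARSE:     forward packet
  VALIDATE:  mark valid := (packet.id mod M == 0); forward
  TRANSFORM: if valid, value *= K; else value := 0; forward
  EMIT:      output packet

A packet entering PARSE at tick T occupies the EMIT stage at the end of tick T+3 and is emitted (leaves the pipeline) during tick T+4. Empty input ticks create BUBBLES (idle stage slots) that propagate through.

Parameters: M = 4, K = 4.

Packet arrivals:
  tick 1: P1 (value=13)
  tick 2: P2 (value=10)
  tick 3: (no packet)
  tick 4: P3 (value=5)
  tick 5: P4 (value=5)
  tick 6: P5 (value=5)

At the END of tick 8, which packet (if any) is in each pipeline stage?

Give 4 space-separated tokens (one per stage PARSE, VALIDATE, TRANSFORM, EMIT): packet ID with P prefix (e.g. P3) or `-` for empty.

Answer: - - P5 P4

Derivation:
Tick 1: [PARSE:P1(v=13,ok=F), VALIDATE:-, TRANSFORM:-, EMIT:-] out:-; in:P1
Tick 2: [PARSE:P2(v=10,ok=F), VALIDATE:P1(v=13,ok=F), TRANSFORM:-, EMIT:-] out:-; in:P2
Tick 3: [PARSE:-, VALIDATE:P2(v=10,ok=F), TRANSFORM:P1(v=0,ok=F), EMIT:-] out:-; in:-
Tick 4: [PARSE:P3(v=5,ok=F), VALIDATE:-, TRANSFORM:P2(v=0,ok=F), EMIT:P1(v=0,ok=F)] out:-; in:P3
Tick 5: [PARSE:P4(v=5,ok=F), VALIDATE:P3(v=5,ok=F), TRANSFORM:-, EMIT:P2(v=0,ok=F)] out:P1(v=0); in:P4
Tick 6: [PARSE:P5(v=5,ok=F), VALIDATE:P4(v=5,ok=T), TRANSFORM:P3(v=0,ok=F), EMIT:-] out:P2(v=0); in:P5
Tick 7: [PARSE:-, VALIDATE:P5(v=5,ok=F), TRANSFORM:P4(v=20,ok=T), EMIT:P3(v=0,ok=F)] out:-; in:-
Tick 8: [PARSE:-, VALIDATE:-, TRANSFORM:P5(v=0,ok=F), EMIT:P4(v=20,ok=T)] out:P3(v=0); in:-
At end of tick 8: ['-', '-', 'P5', 'P4']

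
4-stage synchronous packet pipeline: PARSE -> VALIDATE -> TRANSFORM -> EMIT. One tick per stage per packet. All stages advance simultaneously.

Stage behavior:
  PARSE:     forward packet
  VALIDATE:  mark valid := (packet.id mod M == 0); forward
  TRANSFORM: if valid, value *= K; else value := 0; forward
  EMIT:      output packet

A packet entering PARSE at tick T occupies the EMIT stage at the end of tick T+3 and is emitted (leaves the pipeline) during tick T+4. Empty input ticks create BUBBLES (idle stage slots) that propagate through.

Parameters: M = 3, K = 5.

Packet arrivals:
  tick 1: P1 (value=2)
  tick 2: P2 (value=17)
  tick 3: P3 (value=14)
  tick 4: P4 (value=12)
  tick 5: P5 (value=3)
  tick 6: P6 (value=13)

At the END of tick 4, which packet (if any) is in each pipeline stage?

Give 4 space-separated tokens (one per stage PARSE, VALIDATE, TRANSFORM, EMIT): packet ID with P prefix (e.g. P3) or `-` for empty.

Answer: P4 P3 P2 P1

Derivation:
Tick 1: [PARSE:P1(v=2,ok=F), VALIDATE:-, TRANSFORM:-, EMIT:-] out:-; in:P1
Tick 2: [PARSE:P2(v=17,ok=F), VALIDATE:P1(v=2,ok=F), TRANSFORM:-, EMIT:-] out:-; in:P2
Tick 3: [PARSE:P3(v=14,ok=F), VALIDATE:P2(v=17,ok=F), TRANSFORM:P1(v=0,ok=F), EMIT:-] out:-; in:P3
Tick 4: [PARSE:P4(v=12,ok=F), VALIDATE:P3(v=14,ok=T), TRANSFORM:P2(v=0,ok=F), EMIT:P1(v=0,ok=F)] out:-; in:P4
At end of tick 4: ['P4', 'P3', 'P2', 'P1']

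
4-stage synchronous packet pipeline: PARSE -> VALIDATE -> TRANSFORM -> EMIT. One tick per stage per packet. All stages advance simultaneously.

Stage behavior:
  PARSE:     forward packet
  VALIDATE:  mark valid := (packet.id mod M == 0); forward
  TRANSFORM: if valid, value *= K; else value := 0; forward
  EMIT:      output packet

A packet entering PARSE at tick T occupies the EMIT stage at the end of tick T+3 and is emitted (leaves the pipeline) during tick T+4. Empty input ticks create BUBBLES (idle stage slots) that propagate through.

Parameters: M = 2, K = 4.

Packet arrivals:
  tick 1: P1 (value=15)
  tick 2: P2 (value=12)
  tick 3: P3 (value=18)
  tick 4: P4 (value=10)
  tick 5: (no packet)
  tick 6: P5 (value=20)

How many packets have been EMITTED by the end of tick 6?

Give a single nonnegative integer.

Tick 1: [PARSE:P1(v=15,ok=F), VALIDATE:-, TRANSFORM:-, EMIT:-] out:-; in:P1
Tick 2: [PARSE:P2(v=12,ok=F), VALIDATE:P1(v=15,ok=F), TRANSFORM:-, EMIT:-] out:-; in:P2
Tick 3: [PARSE:P3(v=18,ok=F), VALIDATE:P2(v=12,ok=T), TRANSFORM:P1(v=0,ok=F), EMIT:-] out:-; in:P3
Tick 4: [PARSE:P4(v=10,ok=F), VALIDATE:P3(v=18,ok=F), TRANSFORM:P2(v=48,ok=T), EMIT:P1(v=0,ok=F)] out:-; in:P4
Tick 5: [PARSE:-, VALIDATE:P4(v=10,ok=T), TRANSFORM:P3(v=0,ok=F), EMIT:P2(v=48,ok=T)] out:P1(v=0); in:-
Tick 6: [PARSE:P5(v=20,ok=F), VALIDATE:-, TRANSFORM:P4(v=40,ok=T), EMIT:P3(v=0,ok=F)] out:P2(v=48); in:P5
Emitted by tick 6: ['P1', 'P2']

Answer: 2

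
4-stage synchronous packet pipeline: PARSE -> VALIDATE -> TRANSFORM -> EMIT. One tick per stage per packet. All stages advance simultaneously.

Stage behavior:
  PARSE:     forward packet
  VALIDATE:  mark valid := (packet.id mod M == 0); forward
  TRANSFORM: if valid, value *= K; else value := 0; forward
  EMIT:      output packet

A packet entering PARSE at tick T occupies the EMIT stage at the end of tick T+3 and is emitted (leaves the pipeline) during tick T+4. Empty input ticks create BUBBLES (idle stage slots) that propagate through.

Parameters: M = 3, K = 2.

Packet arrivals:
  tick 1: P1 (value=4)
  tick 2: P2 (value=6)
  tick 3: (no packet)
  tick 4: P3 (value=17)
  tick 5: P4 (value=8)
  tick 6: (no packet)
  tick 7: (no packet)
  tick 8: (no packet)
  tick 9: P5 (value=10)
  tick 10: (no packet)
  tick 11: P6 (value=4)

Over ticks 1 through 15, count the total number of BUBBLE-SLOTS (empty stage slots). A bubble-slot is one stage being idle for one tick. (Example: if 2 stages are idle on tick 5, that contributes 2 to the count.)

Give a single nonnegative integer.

Answer: 36

Derivation:
Tick 1: [PARSE:P1(v=4,ok=F), VALIDATE:-, TRANSFORM:-, EMIT:-] out:-; bubbles=3
Tick 2: [PARSE:P2(v=6,ok=F), VALIDATE:P1(v=4,ok=F), TRANSFORM:-, EMIT:-] out:-; bubbles=2
Tick 3: [PARSE:-, VALIDATE:P2(v=6,ok=F), TRANSFORM:P1(v=0,ok=F), EMIT:-] out:-; bubbles=2
Tick 4: [PARSE:P3(v=17,ok=F), VALIDATE:-, TRANSFORM:P2(v=0,ok=F), EMIT:P1(v=0,ok=F)] out:-; bubbles=1
Tick 5: [PARSE:P4(v=8,ok=F), VALIDATE:P3(v=17,ok=T), TRANSFORM:-, EMIT:P2(v=0,ok=F)] out:P1(v=0); bubbles=1
Tick 6: [PARSE:-, VALIDATE:P4(v=8,ok=F), TRANSFORM:P3(v=34,ok=T), EMIT:-] out:P2(v=0); bubbles=2
Tick 7: [PARSE:-, VALIDATE:-, TRANSFORM:P4(v=0,ok=F), EMIT:P3(v=34,ok=T)] out:-; bubbles=2
Tick 8: [PARSE:-, VALIDATE:-, TRANSFORM:-, EMIT:P4(v=0,ok=F)] out:P3(v=34); bubbles=3
Tick 9: [PARSE:P5(v=10,ok=F), VALIDATE:-, TRANSFORM:-, EMIT:-] out:P4(v=0); bubbles=3
Tick 10: [PARSE:-, VALIDATE:P5(v=10,ok=F), TRANSFORM:-, EMIT:-] out:-; bubbles=3
Tick 11: [PARSE:P6(v=4,ok=F), VALIDATE:-, TRANSFORM:P5(v=0,ok=F), EMIT:-] out:-; bubbles=2
Tick 12: [PARSE:-, VALIDATE:P6(v=4,ok=T), TRANSFORM:-, EMIT:P5(v=0,ok=F)] out:-; bubbles=2
Tick 13: [PARSE:-, VALIDATE:-, TRANSFORM:P6(v=8,ok=T), EMIT:-] out:P5(v=0); bubbles=3
Tick 14: [PARSE:-, VALIDATE:-, TRANSFORM:-, EMIT:P6(v=8,ok=T)] out:-; bubbles=3
Tick 15: [PARSE:-, VALIDATE:-, TRANSFORM:-, EMIT:-] out:P6(v=8); bubbles=4
Total bubble-slots: 36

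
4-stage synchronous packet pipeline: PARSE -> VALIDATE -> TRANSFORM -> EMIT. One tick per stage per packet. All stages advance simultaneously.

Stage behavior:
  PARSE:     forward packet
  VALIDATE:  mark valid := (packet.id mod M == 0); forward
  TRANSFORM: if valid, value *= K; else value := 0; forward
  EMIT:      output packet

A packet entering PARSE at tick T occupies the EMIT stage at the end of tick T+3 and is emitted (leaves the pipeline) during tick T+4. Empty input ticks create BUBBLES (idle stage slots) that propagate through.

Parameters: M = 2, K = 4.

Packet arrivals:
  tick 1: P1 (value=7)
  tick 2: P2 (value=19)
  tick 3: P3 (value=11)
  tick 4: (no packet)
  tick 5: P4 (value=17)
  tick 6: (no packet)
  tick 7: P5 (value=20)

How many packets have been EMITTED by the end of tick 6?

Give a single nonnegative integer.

Answer: 2

Derivation:
Tick 1: [PARSE:P1(v=7,ok=F), VALIDATE:-, TRANSFORM:-, EMIT:-] out:-; in:P1
Tick 2: [PARSE:P2(v=19,ok=F), VALIDATE:P1(v=7,ok=F), TRANSFORM:-, EMIT:-] out:-; in:P2
Tick 3: [PARSE:P3(v=11,ok=F), VALIDATE:P2(v=19,ok=T), TRANSFORM:P1(v=0,ok=F), EMIT:-] out:-; in:P3
Tick 4: [PARSE:-, VALIDATE:P3(v=11,ok=F), TRANSFORM:P2(v=76,ok=T), EMIT:P1(v=0,ok=F)] out:-; in:-
Tick 5: [PARSE:P4(v=17,ok=F), VALIDATE:-, TRANSFORM:P3(v=0,ok=F), EMIT:P2(v=76,ok=T)] out:P1(v=0); in:P4
Tick 6: [PARSE:-, VALIDATE:P4(v=17,ok=T), TRANSFORM:-, EMIT:P3(v=0,ok=F)] out:P2(v=76); in:-
Emitted by tick 6: ['P1', 'P2']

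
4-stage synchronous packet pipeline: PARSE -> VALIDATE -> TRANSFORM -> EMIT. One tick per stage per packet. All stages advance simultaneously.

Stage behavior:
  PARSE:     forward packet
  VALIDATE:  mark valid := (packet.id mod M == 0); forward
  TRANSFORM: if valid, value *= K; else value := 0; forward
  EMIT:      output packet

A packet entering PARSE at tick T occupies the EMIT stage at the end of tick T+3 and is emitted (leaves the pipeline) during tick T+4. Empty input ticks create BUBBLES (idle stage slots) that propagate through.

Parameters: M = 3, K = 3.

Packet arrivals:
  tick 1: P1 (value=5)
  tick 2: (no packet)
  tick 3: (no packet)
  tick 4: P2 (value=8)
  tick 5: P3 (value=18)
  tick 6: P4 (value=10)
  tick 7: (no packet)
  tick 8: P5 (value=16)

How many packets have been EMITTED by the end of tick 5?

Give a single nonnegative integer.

Tick 1: [PARSE:P1(v=5,ok=F), VALIDATE:-, TRANSFORM:-, EMIT:-] out:-; in:P1
Tick 2: [PARSE:-, VALIDATE:P1(v=5,ok=F), TRANSFORM:-, EMIT:-] out:-; in:-
Tick 3: [PARSE:-, VALIDATE:-, TRANSFORM:P1(v=0,ok=F), EMIT:-] out:-; in:-
Tick 4: [PARSE:P2(v=8,ok=F), VALIDATE:-, TRANSFORM:-, EMIT:P1(v=0,ok=F)] out:-; in:P2
Tick 5: [PARSE:P3(v=18,ok=F), VALIDATE:P2(v=8,ok=F), TRANSFORM:-, EMIT:-] out:P1(v=0); in:P3
Emitted by tick 5: ['P1']

Answer: 1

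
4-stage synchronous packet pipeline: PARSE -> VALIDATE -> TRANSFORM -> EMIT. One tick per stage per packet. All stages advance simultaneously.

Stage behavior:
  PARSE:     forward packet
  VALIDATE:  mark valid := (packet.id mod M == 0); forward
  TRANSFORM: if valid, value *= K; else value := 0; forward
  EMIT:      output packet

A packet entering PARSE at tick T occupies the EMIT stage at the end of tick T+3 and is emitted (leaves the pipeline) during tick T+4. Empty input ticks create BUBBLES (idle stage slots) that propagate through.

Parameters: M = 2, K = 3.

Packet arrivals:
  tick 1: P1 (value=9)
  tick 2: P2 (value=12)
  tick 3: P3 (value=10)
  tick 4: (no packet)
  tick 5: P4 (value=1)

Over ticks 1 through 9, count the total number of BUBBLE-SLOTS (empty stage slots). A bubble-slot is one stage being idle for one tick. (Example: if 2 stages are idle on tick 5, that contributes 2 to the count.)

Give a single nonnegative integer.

Answer: 20

Derivation:
Tick 1: [PARSE:P1(v=9,ok=F), VALIDATE:-, TRANSFORM:-, EMIT:-] out:-; bubbles=3
Tick 2: [PARSE:P2(v=12,ok=F), VALIDATE:P1(v=9,ok=F), TRANSFORM:-, EMIT:-] out:-; bubbles=2
Tick 3: [PARSE:P3(v=10,ok=F), VALIDATE:P2(v=12,ok=T), TRANSFORM:P1(v=0,ok=F), EMIT:-] out:-; bubbles=1
Tick 4: [PARSE:-, VALIDATE:P3(v=10,ok=F), TRANSFORM:P2(v=36,ok=T), EMIT:P1(v=0,ok=F)] out:-; bubbles=1
Tick 5: [PARSE:P4(v=1,ok=F), VALIDATE:-, TRANSFORM:P3(v=0,ok=F), EMIT:P2(v=36,ok=T)] out:P1(v=0); bubbles=1
Tick 6: [PARSE:-, VALIDATE:P4(v=1,ok=T), TRANSFORM:-, EMIT:P3(v=0,ok=F)] out:P2(v=36); bubbles=2
Tick 7: [PARSE:-, VALIDATE:-, TRANSFORM:P4(v=3,ok=T), EMIT:-] out:P3(v=0); bubbles=3
Tick 8: [PARSE:-, VALIDATE:-, TRANSFORM:-, EMIT:P4(v=3,ok=T)] out:-; bubbles=3
Tick 9: [PARSE:-, VALIDATE:-, TRANSFORM:-, EMIT:-] out:P4(v=3); bubbles=4
Total bubble-slots: 20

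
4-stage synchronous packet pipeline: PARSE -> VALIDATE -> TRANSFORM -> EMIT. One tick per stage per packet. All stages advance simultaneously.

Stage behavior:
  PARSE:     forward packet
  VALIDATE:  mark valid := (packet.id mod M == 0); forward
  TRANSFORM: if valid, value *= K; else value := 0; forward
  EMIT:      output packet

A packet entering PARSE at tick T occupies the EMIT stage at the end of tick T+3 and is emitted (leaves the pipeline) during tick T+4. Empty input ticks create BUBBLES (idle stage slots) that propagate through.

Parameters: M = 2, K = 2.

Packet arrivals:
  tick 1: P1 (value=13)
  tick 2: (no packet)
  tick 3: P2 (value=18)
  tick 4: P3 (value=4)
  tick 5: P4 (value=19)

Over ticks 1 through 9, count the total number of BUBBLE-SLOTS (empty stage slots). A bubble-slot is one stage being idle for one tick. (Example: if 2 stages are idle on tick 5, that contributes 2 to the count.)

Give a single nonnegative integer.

Tick 1: [PARSE:P1(v=13,ok=F), VALIDATE:-, TRANSFORM:-, EMIT:-] out:-; bubbles=3
Tick 2: [PARSE:-, VALIDATE:P1(v=13,ok=F), TRANSFORM:-, EMIT:-] out:-; bubbles=3
Tick 3: [PARSE:P2(v=18,ok=F), VALIDATE:-, TRANSFORM:P1(v=0,ok=F), EMIT:-] out:-; bubbles=2
Tick 4: [PARSE:P3(v=4,ok=F), VALIDATE:P2(v=18,ok=T), TRANSFORM:-, EMIT:P1(v=0,ok=F)] out:-; bubbles=1
Tick 5: [PARSE:P4(v=19,ok=F), VALIDATE:P3(v=4,ok=F), TRANSFORM:P2(v=36,ok=T), EMIT:-] out:P1(v=0); bubbles=1
Tick 6: [PARSE:-, VALIDATE:P4(v=19,ok=T), TRANSFORM:P3(v=0,ok=F), EMIT:P2(v=36,ok=T)] out:-; bubbles=1
Tick 7: [PARSE:-, VALIDATE:-, TRANSFORM:P4(v=38,ok=T), EMIT:P3(v=0,ok=F)] out:P2(v=36); bubbles=2
Tick 8: [PARSE:-, VALIDATE:-, TRANSFORM:-, EMIT:P4(v=38,ok=T)] out:P3(v=0); bubbles=3
Tick 9: [PARSE:-, VALIDATE:-, TRANSFORM:-, EMIT:-] out:P4(v=38); bubbles=4
Total bubble-slots: 20

Answer: 20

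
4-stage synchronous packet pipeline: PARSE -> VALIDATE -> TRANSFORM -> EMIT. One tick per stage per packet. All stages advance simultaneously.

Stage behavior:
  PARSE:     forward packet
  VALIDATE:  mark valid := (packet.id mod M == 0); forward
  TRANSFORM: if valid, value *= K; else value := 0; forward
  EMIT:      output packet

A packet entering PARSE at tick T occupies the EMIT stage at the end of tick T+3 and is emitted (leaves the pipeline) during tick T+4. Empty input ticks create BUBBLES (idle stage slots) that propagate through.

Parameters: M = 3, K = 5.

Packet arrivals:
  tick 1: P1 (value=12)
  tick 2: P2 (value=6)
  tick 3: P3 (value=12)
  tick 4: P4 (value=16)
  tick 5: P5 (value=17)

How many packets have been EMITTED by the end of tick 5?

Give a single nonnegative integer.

Answer: 1

Derivation:
Tick 1: [PARSE:P1(v=12,ok=F), VALIDATE:-, TRANSFORM:-, EMIT:-] out:-; in:P1
Tick 2: [PARSE:P2(v=6,ok=F), VALIDATE:P1(v=12,ok=F), TRANSFORM:-, EMIT:-] out:-; in:P2
Tick 3: [PARSE:P3(v=12,ok=F), VALIDATE:P2(v=6,ok=F), TRANSFORM:P1(v=0,ok=F), EMIT:-] out:-; in:P3
Tick 4: [PARSE:P4(v=16,ok=F), VALIDATE:P3(v=12,ok=T), TRANSFORM:P2(v=0,ok=F), EMIT:P1(v=0,ok=F)] out:-; in:P4
Tick 5: [PARSE:P5(v=17,ok=F), VALIDATE:P4(v=16,ok=F), TRANSFORM:P3(v=60,ok=T), EMIT:P2(v=0,ok=F)] out:P1(v=0); in:P5
Emitted by tick 5: ['P1']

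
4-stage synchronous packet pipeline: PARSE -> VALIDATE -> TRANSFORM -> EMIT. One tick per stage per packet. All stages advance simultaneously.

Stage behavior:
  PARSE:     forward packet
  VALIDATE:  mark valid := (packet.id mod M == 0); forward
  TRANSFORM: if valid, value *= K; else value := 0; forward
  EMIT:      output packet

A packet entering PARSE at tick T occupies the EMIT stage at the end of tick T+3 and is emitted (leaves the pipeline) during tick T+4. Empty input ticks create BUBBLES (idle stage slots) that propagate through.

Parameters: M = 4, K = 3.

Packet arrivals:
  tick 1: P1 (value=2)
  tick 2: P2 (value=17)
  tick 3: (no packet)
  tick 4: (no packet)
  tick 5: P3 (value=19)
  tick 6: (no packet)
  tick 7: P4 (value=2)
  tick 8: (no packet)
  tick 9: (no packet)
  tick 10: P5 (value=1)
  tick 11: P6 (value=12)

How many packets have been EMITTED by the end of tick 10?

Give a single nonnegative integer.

Answer: 3

Derivation:
Tick 1: [PARSE:P1(v=2,ok=F), VALIDATE:-, TRANSFORM:-, EMIT:-] out:-; in:P1
Tick 2: [PARSE:P2(v=17,ok=F), VALIDATE:P1(v=2,ok=F), TRANSFORM:-, EMIT:-] out:-; in:P2
Tick 3: [PARSE:-, VALIDATE:P2(v=17,ok=F), TRANSFORM:P1(v=0,ok=F), EMIT:-] out:-; in:-
Tick 4: [PARSE:-, VALIDATE:-, TRANSFORM:P2(v=0,ok=F), EMIT:P1(v=0,ok=F)] out:-; in:-
Tick 5: [PARSE:P3(v=19,ok=F), VALIDATE:-, TRANSFORM:-, EMIT:P2(v=0,ok=F)] out:P1(v=0); in:P3
Tick 6: [PARSE:-, VALIDATE:P3(v=19,ok=F), TRANSFORM:-, EMIT:-] out:P2(v=0); in:-
Tick 7: [PARSE:P4(v=2,ok=F), VALIDATE:-, TRANSFORM:P3(v=0,ok=F), EMIT:-] out:-; in:P4
Tick 8: [PARSE:-, VALIDATE:P4(v=2,ok=T), TRANSFORM:-, EMIT:P3(v=0,ok=F)] out:-; in:-
Tick 9: [PARSE:-, VALIDATE:-, TRANSFORM:P4(v=6,ok=T), EMIT:-] out:P3(v=0); in:-
Tick 10: [PARSE:P5(v=1,ok=F), VALIDATE:-, TRANSFORM:-, EMIT:P4(v=6,ok=T)] out:-; in:P5
Emitted by tick 10: ['P1', 'P2', 'P3']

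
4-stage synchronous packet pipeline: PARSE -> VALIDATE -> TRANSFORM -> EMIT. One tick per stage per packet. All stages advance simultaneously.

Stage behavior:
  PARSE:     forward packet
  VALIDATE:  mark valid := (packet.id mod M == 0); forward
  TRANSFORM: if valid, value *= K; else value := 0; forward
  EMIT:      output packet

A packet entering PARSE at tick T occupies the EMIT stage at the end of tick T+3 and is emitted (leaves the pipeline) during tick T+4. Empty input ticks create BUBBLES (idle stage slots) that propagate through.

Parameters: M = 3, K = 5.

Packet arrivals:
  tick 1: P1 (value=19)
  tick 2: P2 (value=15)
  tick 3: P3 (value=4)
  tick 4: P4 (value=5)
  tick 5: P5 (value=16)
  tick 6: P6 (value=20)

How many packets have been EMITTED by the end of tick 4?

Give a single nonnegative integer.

Tick 1: [PARSE:P1(v=19,ok=F), VALIDATE:-, TRANSFORM:-, EMIT:-] out:-; in:P1
Tick 2: [PARSE:P2(v=15,ok=F), VALIDATE:P1(v=19,ok=F), TRANSFORM:-, EMIT:-] out:-; in:P2
Tick 3: [PARSE:P3(v=4,ok=F), VALIDATE:P2(v=15,ok=F), TRANSFORM:P1(v=0,ok=F), EMIT:-] out:-; in:P3
Tick 4: [PARSE:P4(v=5,ok=F), VALIDATE:P3(v=4,ok=T), TRANSFORM:P2(v=0,ok=F), EMIT:P1(v=0,ok=F)] out:-; in:P4
Emitted by tick 4: []

Answer: 0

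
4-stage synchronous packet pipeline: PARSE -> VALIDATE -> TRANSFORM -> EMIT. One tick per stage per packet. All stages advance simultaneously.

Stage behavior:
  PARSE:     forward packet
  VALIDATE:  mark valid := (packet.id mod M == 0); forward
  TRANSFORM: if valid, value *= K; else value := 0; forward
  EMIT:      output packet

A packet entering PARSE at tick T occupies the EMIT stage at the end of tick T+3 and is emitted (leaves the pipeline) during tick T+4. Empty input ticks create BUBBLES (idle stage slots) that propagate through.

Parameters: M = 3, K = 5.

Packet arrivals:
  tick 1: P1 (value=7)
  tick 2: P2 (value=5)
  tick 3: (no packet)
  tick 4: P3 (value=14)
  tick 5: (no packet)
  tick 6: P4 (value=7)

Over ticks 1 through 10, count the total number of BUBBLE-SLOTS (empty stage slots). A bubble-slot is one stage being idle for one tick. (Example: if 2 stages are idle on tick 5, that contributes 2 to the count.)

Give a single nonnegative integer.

Answer: 24

Derivation:
Tick 1: [PARSE:P1(v=7,ok=F), VALIDATE:-, TRANSFORM:-, EMIT:-] out:-; bubbles=3
Tick 2: [PARSE:P2(v=5,ok=F), VALIDATE:P1(v=7,ok=F), TRANSFORM:-, EMIT:-] out:-; bubbles=2
Tick 3: [PARSE:-, VALIDATE:P2(v=5,ok=F), TRANSFORM:P1(v=0,ok=F), EMIT:-] out:-; bubbles=2
Tick 4: [PARSE:P3(v=14,ok=F), VALIDATE:-, TRANSFORM:P2(v=0,ok=F), EMIT:P1(v=0,ok=F)] out:-; bubbles=1
Tick 5: [PARSE:-, VALIDATE:P3(v=14,ok=T), TRANSFORM:-, EMIT:P2(v=0,ok=F)] out:P1(v=0); bubbles=2
Tick 6: [PARSE:P4(v=7,ok=F), VALIDATE:-, TRANSFORM:P3(v=70,ok=T), EMIT:-] out:P2(v=0); bubbles=2
Tick 7: [PARSE:-, VALIDATE:P4(v=7,ok=F), TRANSFORM:-, EMIT:P3(v=70,ok=T)] out:-; bubbles=2
Tick 8: [PARSE:-, VALIDATE:-, TRANSFORM:P4(v=0,ok=F), EMIT:-] out:P3(v=70); bubbles=3
Tick 9: [PARSE:-, VALIDATE:-, TRANSFORM:-, EMIT:P4(v=0,ok=F)] out:-; bubbles=3
Tick 10: [PARSE:-, VALIDATE:-, TRANSFORM:-, EMIT:-] out:P4(v=0); bubbles=4
Total bubble-slots: 24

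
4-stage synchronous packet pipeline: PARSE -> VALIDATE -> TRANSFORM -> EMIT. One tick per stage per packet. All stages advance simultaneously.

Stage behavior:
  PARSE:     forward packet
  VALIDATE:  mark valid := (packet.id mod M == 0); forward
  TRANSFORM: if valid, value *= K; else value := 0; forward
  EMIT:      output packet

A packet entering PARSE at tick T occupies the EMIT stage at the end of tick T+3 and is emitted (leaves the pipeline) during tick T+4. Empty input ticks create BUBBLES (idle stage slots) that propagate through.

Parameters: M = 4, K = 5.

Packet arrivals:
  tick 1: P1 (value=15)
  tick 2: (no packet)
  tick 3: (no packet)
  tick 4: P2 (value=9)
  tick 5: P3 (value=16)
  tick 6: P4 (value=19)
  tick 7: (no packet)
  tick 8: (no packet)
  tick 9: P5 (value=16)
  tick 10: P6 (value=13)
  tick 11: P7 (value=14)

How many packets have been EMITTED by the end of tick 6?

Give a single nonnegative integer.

Tick 1: [PARSE:P1(v=15,ok=F), VALIDATE:-, TRANSFORM:-, EMIT:-] out:-; in:P1
Tick 2: [PARSE:-, VALIDATE:P1(v=15,ok=F), TRANSFORM:-, EMIT:-] out:-; in:-
Tick 3: [PARSE:-, VALIDATE:-, TRANSFORM:P1(v=0,ok=F), EMIT:-] out:-; in:-
Tick 4: [PARSE:P2(v=9,ok=F), VALIDATE:-, TRANSFORM:-, EMIT:P1(v=0,ok=F)] out:-; in:P2
Tick 5: [PARSE:P3(v=16,ok=F), VALIDATE:P2(v=9,ok=F), TRANSFORM:-, EMIT:-] out:P1(v=0); in:P3
Tick 6: [PARSE:P4(v=19,ok=F), VALIDATE:P3(v=16,ok=F), TRANSFORM:P2(v=0,ok=F), EMIT:-] out:-; in:P4
Emitted by tick 6: ['P1']

Answer: 1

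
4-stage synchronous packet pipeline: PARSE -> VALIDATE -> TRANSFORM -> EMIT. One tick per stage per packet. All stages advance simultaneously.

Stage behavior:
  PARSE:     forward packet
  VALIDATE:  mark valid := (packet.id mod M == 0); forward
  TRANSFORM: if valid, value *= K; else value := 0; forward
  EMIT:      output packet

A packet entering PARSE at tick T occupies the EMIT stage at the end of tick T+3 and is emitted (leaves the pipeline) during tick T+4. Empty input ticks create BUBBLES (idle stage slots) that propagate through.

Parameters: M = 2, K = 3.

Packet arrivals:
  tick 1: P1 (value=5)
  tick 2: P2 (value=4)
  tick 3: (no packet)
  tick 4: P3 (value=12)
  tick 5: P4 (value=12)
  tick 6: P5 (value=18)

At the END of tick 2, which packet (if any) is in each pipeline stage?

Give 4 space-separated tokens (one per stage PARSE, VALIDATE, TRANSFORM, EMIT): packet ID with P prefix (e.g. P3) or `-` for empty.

Tick 1: [PARSE:P1(v=5,ok=F), VALIDATE:-, TRANSFORM:-, EMIT:-] out:-; in:P1
Tick 2: [PARSE:P2(v=4,ok=F), VALIDATE:P1(v=5,ok=F), TRANSFORM:-, EMIT:-] out:-; in:P2
At end of tick 2: ['P2', 'P1', '-', '-']

Answer: P2 P1 - -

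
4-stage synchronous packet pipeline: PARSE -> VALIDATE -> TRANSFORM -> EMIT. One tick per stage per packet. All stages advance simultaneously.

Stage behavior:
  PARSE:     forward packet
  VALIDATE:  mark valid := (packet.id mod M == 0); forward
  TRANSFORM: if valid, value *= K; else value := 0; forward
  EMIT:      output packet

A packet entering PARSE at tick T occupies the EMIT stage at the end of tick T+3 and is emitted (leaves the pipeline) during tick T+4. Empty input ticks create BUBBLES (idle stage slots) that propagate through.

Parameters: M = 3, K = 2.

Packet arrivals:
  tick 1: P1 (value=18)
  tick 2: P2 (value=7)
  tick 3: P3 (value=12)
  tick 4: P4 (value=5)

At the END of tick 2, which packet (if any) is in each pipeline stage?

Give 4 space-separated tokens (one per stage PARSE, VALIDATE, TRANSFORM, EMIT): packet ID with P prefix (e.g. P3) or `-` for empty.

Tick 1: [PARSE:P1(v=18,ok=F), VALIDATE:-, TRANSFORM:-, EMIT:-] out:-; in:P1
Tick 2: [PARSE:P2(v=7,ok=F), VALIDATE:P1(v=18,ok=F), TRANSFORM:-, EMIT:-] out:-; in:P2
At end of tick 2: ['P2', 'P1', '-', '-']

Answer: P2 P1 - -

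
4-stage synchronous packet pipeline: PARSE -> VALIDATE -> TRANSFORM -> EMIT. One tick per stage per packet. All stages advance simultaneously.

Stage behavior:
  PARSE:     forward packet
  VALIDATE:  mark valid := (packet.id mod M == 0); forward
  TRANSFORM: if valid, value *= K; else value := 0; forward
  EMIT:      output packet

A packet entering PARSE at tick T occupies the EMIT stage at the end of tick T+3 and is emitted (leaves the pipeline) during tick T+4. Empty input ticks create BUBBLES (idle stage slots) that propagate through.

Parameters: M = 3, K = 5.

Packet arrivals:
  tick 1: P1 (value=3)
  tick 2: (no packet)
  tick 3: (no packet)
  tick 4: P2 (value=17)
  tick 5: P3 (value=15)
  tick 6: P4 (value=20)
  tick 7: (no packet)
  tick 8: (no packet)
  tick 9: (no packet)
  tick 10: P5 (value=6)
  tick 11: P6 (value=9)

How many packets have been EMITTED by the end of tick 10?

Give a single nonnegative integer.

Answer: 4

Derivation:
Tick 1: [PARSE:P1(v=3,ok=F), VALIDATE:-, TRANSFORM:-, EMIT:-] out:-; in:P1
Tick 2: [PARSE:-, VALIDATE:P1(v=3,ok=F), TRANSFORM:-, EMIT:-] out:-; in:-
Tick 3: [PARSE:-, VALIDATE:-, TRANSFORM:P1(v=0,ok=F), EMIT:-] out:-; in:-
Tick 4: [PARSE:P2(v=17,ok=F), VALIDATE:-, TRANSFORM:-, EMIT:P1(v=0,ok=F)] out:-; in:P2
Tick 5: [PARSE:P3(v=15,ok=F), VALIDATE:P2(v=17,ok=F), TRANSFORM:-, EMIT:-] out:P1(v=0); in:P3
Tick 6: [PARSE:P4(v=20,ok=F), VALIDATE:P3(v=15,ok=T), TRANSFORM:P2(v=0,ok=F), EMIT:-] out:-; in:P4
Tick 7: [PARSE:-, VALIDATE:P4(v=20,ok=F), TRANSFORM:P3(v=75,ok=T), EMIT:P2(v=0,ok=F)] out:-; in:-
Tick 8: [PARSE:-, VALIDATE:-, TRANSFORM:P4(v=0,ok=F), EMIT:P3(v=75,ok=T)] out:P2(v=0); in:-
Tick 9: [PARSE:-, VALIDATE:-, TRANSFORM:-, EMIT:P4(v=0,ok=F)] out:P3(v=75); in:-
Tick 10: [PARSE:P5(v=6,ok=F), VALIDATE:-, TRANSFORM:-, EMIT:-] out:P4(v=0); in:P5
Emitted by tick 10: ['P1', 'P2', 'P3', 'P4']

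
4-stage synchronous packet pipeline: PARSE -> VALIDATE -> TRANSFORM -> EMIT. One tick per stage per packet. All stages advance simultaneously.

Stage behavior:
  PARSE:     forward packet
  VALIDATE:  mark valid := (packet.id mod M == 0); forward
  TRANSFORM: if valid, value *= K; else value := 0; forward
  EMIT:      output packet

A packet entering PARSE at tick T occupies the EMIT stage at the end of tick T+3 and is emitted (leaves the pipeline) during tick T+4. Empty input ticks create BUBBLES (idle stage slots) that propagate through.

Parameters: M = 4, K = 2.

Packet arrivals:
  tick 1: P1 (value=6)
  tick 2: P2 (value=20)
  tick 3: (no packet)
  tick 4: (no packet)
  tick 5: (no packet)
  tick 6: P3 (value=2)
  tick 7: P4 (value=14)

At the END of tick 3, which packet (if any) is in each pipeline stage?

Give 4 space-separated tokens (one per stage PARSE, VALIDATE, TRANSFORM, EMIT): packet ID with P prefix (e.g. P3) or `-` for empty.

Answer: - P2 P1 -

Derivation:
Tick 1: [PARSE:P1(v=6,ok=F), VALIDATE:-, TRANSFORM:-, EMIT:-] out:-; in:P1
Tick 2: [PARSE:P2(v=20,ok=F), VALIDATE:P1(v=6,ok=F), TRANSFORM:-, EMIT:-] out:-; in:P2
Tick 3: [PARSE:-, VALIDATE:P2(v=20,ok=F), TRANSFORM:P1(v=0,ok=F), EMIT:-] out:-; in:-
At end of tick 3: ['-', 'P2', 'P1', '-']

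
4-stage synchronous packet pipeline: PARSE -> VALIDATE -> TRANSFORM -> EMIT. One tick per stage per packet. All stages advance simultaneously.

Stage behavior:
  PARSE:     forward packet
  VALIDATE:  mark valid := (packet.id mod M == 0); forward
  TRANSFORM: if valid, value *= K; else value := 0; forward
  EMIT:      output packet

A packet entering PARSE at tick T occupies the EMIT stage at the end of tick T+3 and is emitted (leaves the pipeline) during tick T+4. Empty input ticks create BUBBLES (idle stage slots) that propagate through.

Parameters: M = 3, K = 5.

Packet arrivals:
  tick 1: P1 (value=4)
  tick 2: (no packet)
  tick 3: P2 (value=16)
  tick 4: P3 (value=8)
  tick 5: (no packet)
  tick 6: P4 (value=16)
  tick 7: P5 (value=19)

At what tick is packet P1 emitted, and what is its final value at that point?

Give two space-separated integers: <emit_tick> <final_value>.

Tick 1: [PARSE:P1(v=4,ok=F), VALIDATE:-, TRANSFORM:-, EMIT:-] out:-; in:P1
Tick 2: [PARSE:-, VALIDATE:P1(v=4,ok=F), TRANSFORM:-, EMIT:-] out:-; in:-
Tick 3: [PARSE:P2(v=16,ok=F), VALIDATE:-, TRANSFORM:P1(v=0,ok=F), EMIT:-] out:-; in:P2
Tick 4: [PARSE:P3(v=8,ok=F), VALIDATE:P2(v=16,ok=F), TRANSFORM:-, EMIT:P1(v=0,ok=F)] out:-; in:P3
Tick 5: [PARSE:-, VALIDATE:P3(v=8,ok=T), TRANSFORM:P2(v=0,ok=F), EMIT:-] out:P1(v=0); in:-
Tick 6: [PARSE:P4(v=16,ok=F), VALIDATE:-, TRANSFORM:P3(v=40,ok=T), EMIT:P2(v=0,ok=F)] out:-; in:P4
Tick 7: [PARSE:P5(v=19,ok=F), VALIDATE:P4(v=16,ok=F), TRANSFORM:-, EMIT:P3(v=40,ok=T)] out:P2(v=0); in:P5
Tick 8: [PARSE:-, VALIDATE:P5(v=19,ok=F), TRANSFORM:P4(v=0,ok=F), EMIT:-] out:P3(v=40); in:-
Tick 9: [PARSE:-, VALIDATE:-, TRANSFORM:P5(v=0,ok=F), EMIT:P4(v=0,ok=F)] out:-; in:-
Tick 10: [PARSE:-, VALIDATE:-, TRANSFORM:-, EMIT:P5(v=0,ok=F)] out:P4(v=0); in:-
Tick 11: [PARSE:-, VALIDATE:-, TRANSFORM:-, EMIT:-] out:P5(v=0); in:-
P1: arrives tick 1, valid=False (id=1, id%3=1), emit tick 5, final value 0

Answer: 5 0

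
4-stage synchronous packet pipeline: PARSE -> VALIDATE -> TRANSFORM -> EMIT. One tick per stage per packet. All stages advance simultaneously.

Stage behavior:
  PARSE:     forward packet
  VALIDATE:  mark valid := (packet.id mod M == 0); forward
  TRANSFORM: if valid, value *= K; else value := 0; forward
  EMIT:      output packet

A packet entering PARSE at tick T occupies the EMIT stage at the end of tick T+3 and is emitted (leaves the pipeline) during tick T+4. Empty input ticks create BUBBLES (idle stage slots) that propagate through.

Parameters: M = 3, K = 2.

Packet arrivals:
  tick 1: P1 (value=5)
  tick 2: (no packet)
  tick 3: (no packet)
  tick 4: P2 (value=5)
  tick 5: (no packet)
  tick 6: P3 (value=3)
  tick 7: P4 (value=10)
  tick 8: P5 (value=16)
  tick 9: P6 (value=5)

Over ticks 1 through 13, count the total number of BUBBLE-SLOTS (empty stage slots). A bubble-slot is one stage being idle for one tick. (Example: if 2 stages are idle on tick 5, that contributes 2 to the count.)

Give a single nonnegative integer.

Answer: 28

Derivation:
Tick 1: [PARSE:P1(v=5,ok=F), VALIDATE:-, TRANSFORM:-, EMIT:-] out:-; bubbles=3
Tick 2: [PARSE:-, VALIDATE:P1(v=5,ok=F), TRANSFORM:-, EMIT:-] out:-; bubbles=3
Tick 3: [PARSE:-, VALIDATE:-, TRANSFORM:P1(v=0,ok=F), EMIT:-] out:-; bubbles=3
Tick 4: [PARSE:P2(v=5,ok=F), VALIDATE:-, TRANSFORM:-, EMIT:P1(v=0,ok=F)] out:-; bubbles=2
Tick 5: [PARSE:-, VALIDATE:P2(v=5,ok=F), TRANSFORM:-, EMIT:-] out:P1(v=0); bubbles=3
Tick 6: [PARSE:P3(v=3,ok=F), VALIDATE:-, TRANSFORM:P2(v=0,ok=F), EMIT:-] out:-; bubbles=2
Tick 7: [PARSE:P4(v=10,ok=F), VALIDATE:P3(v=3,ok=T), TRANSFORM:-, EMIT:P2(v=0,ok=F)] out:-; bubbles=1
Tick 8: [PARSE:P5(v=16,ok=F), VALIDATE:P4(v=10,ok=F), TRANSFORM:P3(v=6,ok=T), EMIT:-] out:P2(v=0); bubbles=1
Tick 9: [PARSE:P6(v=5,ok=F), VALIDATE:P5(v=16,ok=F), TRANSFORM:P4(v=0,ok=F), EMIT:P3(v=6,ok=T)] out:-; bubbles=0
Tick 10: [PARSE:-, VALIDATE:P6(v=5,ok=T), TRANSFORM:P5(v=0,ok=F), EMIT:P4(v=0,ok=F)] out:P3(v=6); bubbles=1
Tick 11: [PARSE:-, VALIDATE:-, TRANSFORM:P6(v=10,ok=T), EMIT:P5(v=0,ok=F)] out:P4(v=0); bubbles=2
Tick 12: [PARSE:-, VALIDATE:-, TRANSFORM:-, EMIT:P6(v=10,ok=T)] out:P5(v=0); bubbles=3
Tick 13: [PARSE:-, VALIDATE:-, TRANSFORM:-, EMIT:-] out:P6(v=10); bubbles=4
Total bubble-slots: 28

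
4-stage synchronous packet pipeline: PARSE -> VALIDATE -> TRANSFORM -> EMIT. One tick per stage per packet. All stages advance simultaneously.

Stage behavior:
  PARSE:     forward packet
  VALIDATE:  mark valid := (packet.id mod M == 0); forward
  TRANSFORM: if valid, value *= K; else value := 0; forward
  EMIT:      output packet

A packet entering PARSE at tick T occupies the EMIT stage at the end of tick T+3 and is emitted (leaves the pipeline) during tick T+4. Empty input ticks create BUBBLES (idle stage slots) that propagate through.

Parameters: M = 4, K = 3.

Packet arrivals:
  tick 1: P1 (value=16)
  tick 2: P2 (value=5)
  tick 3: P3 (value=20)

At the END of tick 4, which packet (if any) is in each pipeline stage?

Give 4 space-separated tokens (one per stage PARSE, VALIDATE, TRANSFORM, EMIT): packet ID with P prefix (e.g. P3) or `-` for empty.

Answer: - P3 P2 P1

Derivation:
Tick 1: [PARSE:P1(v=16,ok=F), VALIDATE:-, TRANSFORM:-, EMIT:-] out:-; in:P1
Tick 2: [PARSE:P2(v=5,ok=F), VALIDATE:P1(v=16,ok=F), TRANSFORM:-, EMIT:-] out:-; in:P2
Tick 3: [PARSE:P3(v=20,ok=F), VALIDATE:P2(v=5,ok=F), TRANSFORM:P1(v=0,ok=F), EMIT:-] out:-; in:P3
Tick 4: [PARSE:-, VALIDATE:P3(v=20,ok=F), TRANSFORM:P2(v=0,ok=F), EMIT:P1(v=0,ok=F)] out:-; in:-
At end of tick 4: ['-', 'P3', 'P2', 'P1']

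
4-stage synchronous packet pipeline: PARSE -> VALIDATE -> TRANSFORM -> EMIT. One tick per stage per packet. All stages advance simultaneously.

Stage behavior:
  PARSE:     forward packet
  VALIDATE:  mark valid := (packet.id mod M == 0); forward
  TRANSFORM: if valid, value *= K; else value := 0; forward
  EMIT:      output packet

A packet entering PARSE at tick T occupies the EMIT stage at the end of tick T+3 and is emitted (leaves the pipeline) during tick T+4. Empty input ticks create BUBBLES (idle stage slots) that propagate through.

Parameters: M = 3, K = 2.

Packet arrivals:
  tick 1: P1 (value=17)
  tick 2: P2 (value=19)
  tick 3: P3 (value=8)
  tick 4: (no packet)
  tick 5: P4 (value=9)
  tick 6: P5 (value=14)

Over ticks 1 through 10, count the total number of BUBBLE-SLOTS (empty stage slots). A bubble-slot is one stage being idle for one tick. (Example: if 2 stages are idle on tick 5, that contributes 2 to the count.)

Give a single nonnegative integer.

Tick 1: [PARSE:P1(v=17,ok=F), VALIDATE:-, TRANSFORM:-, EMIT:-] out:-; bubbles=3
Tick 2: [PARSE:P2(v=19,ok=F), VALIDATE:P1(v=17,ok=F), TRANSFORM:-, EMIT:-] out:-; bubbles=2
Tick 3: [PARSE:P3(v=8,ok=F), VALIDATE:P2(v=19,ok=F), TRANSFORM:P1(v=0,ok=F), EMIT:-] out:-; bubbles=1
Tick 4: [PARSE:-, VALIDATE:P3(v=8,ok=T), TRANSFORM:P2(v=0,ok=F), EMIT:P1(v=0,ok=F)] out:-; bubbles=1
Tick 5: [PARSE:P4(v=9,ok=F), VALIDATE:-, TRANSFORM:P3(v=16,ok=T), EMIT:P2(v=0,ok=F)] out:P1(v=0); bubbles=1
Tick 6: [PARSE:P5(v=14,ok=F), VALIDATE:P4(v=9,ok=F), TRANSFORM:-, EMIT:P3(v=16,ok=T)] out:P2(v=0); bubbles=1
Tick 7: [PARSE:-, VALIDATE:P5(v=14,ok=F), TRANSFORM:P4(v=0,ok=F), EMIT:-] out:P3(v=16); bubbles=2
Tick 8: [PARSE:-, VALIDATE:-, TRANSFORM:P5(v=0,ok=F), EMIT:P4(v=0,ok=F)] out:-; bubbles=2
Tick 9: [PARSE:-, VALIDATE:-, TRANSFORM:-, EMIT:P5(v=0,ok=F)] out:P4(v=0); bubbles=3
Tick 10: [PARSE:-, VALIDATE:-, TRANSFORM:-, EMIT:-] out:P5(v=0); bubbles=4
Total bubble-slots: 20

Answer: 20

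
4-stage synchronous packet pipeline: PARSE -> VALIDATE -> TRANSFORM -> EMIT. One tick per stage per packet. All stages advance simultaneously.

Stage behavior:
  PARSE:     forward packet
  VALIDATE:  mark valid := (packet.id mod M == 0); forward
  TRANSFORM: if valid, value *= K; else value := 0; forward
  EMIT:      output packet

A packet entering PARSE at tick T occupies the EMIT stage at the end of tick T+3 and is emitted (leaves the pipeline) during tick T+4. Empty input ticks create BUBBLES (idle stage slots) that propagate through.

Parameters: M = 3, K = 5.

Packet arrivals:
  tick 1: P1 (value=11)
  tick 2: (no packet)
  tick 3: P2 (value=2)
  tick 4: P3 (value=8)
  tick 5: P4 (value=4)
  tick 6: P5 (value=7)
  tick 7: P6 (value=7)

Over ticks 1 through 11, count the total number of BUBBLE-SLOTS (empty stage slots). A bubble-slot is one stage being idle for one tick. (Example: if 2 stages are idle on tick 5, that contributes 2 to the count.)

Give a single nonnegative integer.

Answer: 20

Derivation:
Tick 1: [PARSE:P1(v=11,ok=F), VALIDATE:-, TRANSFORM:-, EMIT:-] out:-; bubbles=3
Tick 2: [PARSE:-, VALIDATE:P1(v=11,ok=F), TRANSFORM:-, EMIT:-] out:-; bubbles=3
Tick 3: [PARSE:P2(v=2,ok=F), VALIDATE:-, TRANSFORM:P1(v=0,ok=F), EMIT:-] out:-; bubbles=2
Tick 4: [PARSE:P3(v=8,ok=F), VALIDATE:P2(v=2,ok=F), TRANSFORM:-, EMIT:P1(v=0,ok=F)] out:-; bubbles=1
Tick 5: [PARSE:P4(v=4,ok=F), VALIDATE:P3(v=8,ok=T), TRANSFORM:P2(v=0,ok=F), EMIT:-] out:P1(v=0); bubbles=1
Tick 6: [PARSE:P5(v=7,ok=F), VALIDATE:P4(v=4,ok=F), TRANSFORM:P3(v=40,ok=T), EMIT:P2(v=0,ok=F)] out:-; bubbles=0
Tick 7: [PARSE:P6(v=7,ok=F), VALIDATE:P5(v=7,ok=F), TRANSFORM:P4(v=0,ok=F), EMIT:P3(v=40,ok=T)] out:P2(v=0); bubbles=0
Tick 8: [PARSE:-, VALIDATE:P6(v=7,ok=T), TRANSFORM:P5(v=0,ok=F), EMIT:P4(v=0,ok=F)] out:P3(v=40); bubbles=1
Tick 9: [PARSE:-, VALIDATE:-, TRANSFORM:P6(v=35,ok=T), EMIT:P5(v=0,ok=F)] out:P4(v=0); bubbles=2
Tick 10: [PARSE:-, VALIDATE:-, TRANSFORM:-, EMIT:P6(v=35,ok=T)] out:P5(v=0); bubbles=3
Tick 11: [PARSE:-, VALIDATE:-, TRANSFORM:-, EMIT:-] out:P6(v=35); bubbles=4
Total bubble-slots: 20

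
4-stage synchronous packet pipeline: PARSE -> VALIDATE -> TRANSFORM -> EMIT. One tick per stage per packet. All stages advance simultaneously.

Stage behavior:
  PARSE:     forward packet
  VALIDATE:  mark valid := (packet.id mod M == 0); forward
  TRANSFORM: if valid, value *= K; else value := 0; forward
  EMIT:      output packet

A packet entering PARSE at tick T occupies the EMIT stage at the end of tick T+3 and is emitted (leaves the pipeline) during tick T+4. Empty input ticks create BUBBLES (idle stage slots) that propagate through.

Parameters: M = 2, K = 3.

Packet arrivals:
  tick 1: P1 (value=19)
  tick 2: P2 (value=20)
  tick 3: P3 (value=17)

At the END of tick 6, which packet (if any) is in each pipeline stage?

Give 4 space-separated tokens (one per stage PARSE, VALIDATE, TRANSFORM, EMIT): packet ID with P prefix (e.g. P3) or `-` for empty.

Answer: - - - P3

Derivation:
Tick 1: [PARSE:P1(v=19,ok=F), VALIDATE:-, TRANSFORM:-, EMIT:-] out:-; in:P1
Tick 2: [PARSE:P2(v=20,ok=F), VALIDATE:P1(v=19,ok=F), TRANSFORM:-, EMIT:-] out:-; in:P2
Tick 3: [PARSE:P3(v=17,ok=F), VALIDATE:P2(v=20,ok=T), TRANSFORM:P1(v=0,ok=F), EMIT:-] out:-; in:P3
Tick 4: [PARSE:-, VALIDATE:P3(v=17,ok=F), TRANSFORM:P2(v=60,ok=T), EMIT:P1(v=0,ok=F)] out:-; in:-
Tick 5: [PARSE:-, VALIDATE:-, TRANSFORM:P3(v=0,ok=F), EMIT:P2(v=60,ok=T)] out:P1(v=0); in:-
Tick 6: [PARSE:-, VALIDATE:-, TRANSFORM:-, EMIT:P3(v=0,ok=F)] out:P2(v=60); in:-
At end of tick 6: ['-', '-', '-', 'P3']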